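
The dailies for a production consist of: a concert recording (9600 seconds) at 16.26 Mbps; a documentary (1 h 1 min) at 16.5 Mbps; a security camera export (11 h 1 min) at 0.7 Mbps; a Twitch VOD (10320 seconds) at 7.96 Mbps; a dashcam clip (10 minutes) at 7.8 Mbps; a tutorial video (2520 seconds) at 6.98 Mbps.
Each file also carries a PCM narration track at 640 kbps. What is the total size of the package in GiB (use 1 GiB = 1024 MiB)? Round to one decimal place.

Audio: 640 kbps = 0.640 Mbps.
concert recording: 16.900 Mbps × 9600 s = 162240.0 Mb
documentary: 17.140 Mbps × 3660 s = 62732.4 Mb
security camera export: 1.340 Mbps × 39660 s = 53144.4 Mb
Twitch VOD: 8.600 Mbps × 10320 s = 88752.0 Mb
dashcam clip: 8.440 Mbps × 600 s = 5064.0 Mb
tutorial video: 7.620 Mbps × 2520 s = 19202.4 Mb
Total: 391135.2 Mb = 48891.9 MB.
= 45.53 GiB.

45.5 GiB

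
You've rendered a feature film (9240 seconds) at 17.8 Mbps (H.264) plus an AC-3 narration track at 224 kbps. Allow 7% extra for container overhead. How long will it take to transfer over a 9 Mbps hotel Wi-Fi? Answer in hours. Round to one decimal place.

Audio: 224 kbps = 0.224 Mbps.
Total bitrate: 18.024 Mbps.
File: 18.024 Mbps × 9240 s = 166541.8 Mb.
With 7% container overhead: ×1.07. → 178199.7 Mb.
At 9 Mbps: 178199.7 / 9 = 19800.0 s ≈ 5.5 hours.

5.5 hours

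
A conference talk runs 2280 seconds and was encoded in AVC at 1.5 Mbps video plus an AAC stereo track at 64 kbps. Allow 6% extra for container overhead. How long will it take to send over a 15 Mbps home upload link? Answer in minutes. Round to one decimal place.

Audio: 64 kbps = 0.064 Mbps.
Total bitrate: 1.564 Mbps.
File: 1.564 Mbps × 2280 s = 3565.9 Mb.
With 6% container overhead: ×1.06. → 3779.9 Mb.
At 15 Mbps: 3779.9 / 15 = 252.0 s ≈ 4.2 minutes.

4.2 minutes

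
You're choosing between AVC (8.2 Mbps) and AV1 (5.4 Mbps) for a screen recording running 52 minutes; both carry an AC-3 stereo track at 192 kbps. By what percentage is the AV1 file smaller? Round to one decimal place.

52 min = 3120 s
Audio: 192 kbps = 0.192 Mbps.
AVC: 8.392 Mbps × 3120 s = 26183.0 Mb = 3.273 GB.
AV1: 5.592 Mbps × 3120 s = 17447.0 Mb = 2.181 GB.
Reduction: (1 − 2.181/3.273) × 100 = 33.37%.

33.4%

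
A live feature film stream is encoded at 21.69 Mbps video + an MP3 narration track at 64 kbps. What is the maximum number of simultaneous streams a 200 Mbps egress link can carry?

Audio: 64 kbps = 0.064 Mbps.
Per-viewer media rate: 21.754 Mbps.
200 Mbps = 200.0 Mbps; 200.0 / 21.754 = 9.19 → 9 viewers.

9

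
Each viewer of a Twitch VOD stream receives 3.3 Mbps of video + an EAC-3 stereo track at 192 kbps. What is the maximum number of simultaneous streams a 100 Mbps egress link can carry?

28

Audio: 192 kbps = 0.192 Mbps.
Per-viewer media rate: 3.492 Mbps.
100 Mbps = 100.0 Mbps; 100.0 / 3.492 = 28.64 → 28 viewers.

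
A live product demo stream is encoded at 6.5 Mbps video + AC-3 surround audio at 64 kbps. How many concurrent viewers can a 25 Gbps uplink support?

Audio: 64 kbps = 0.064 Mbps.
Per-viewer media rate: 6.564 Mbps.
25 Gbps = 25,000 Mbps; 25,000 / 6.564 = 3808.65 → 3808 viewers.

3808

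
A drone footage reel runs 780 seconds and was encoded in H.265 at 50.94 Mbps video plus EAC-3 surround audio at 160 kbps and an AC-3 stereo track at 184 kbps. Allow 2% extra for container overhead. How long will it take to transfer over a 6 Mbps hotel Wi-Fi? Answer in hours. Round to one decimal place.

Audio total: 160 + 184 = 344 kbps = 0.344 Mbps.
Total bitrate: 51.284 Mbps.
File: 51.284 Mbps × 780 s = 40001.5 Mb.
With 2% container overhead: ×1.02. → 40801.6 Mb.
At 6 Mbps: 40801.6 / 6 = 6800.3 s ≈ 1.89 hours.

1.9 hours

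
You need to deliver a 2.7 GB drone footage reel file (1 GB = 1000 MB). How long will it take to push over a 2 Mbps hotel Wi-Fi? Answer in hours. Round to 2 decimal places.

File: 2.7 GB = 21600.0 Mb.
At 2 Mbps: 21600.0 / 2 = 10800.0 s ≈ 3 hours.

3.00 hours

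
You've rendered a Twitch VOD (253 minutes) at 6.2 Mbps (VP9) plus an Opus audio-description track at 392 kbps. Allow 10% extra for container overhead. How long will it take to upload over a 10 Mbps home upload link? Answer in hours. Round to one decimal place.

3.1 hours

253 min = 15180 s
Audio: 392 kbps = 0.392 Mbps.
Total bitrate: 6.592 Mbps.
File: 6.592 Mbps × 15180 s = 100066.6 Mb.
With 10% container overhead: ×1.10. → 110073.2 Mb.
At 10 Mbps: 110073.2 / 10 = 11007.3 s ≈ 3.06 hours.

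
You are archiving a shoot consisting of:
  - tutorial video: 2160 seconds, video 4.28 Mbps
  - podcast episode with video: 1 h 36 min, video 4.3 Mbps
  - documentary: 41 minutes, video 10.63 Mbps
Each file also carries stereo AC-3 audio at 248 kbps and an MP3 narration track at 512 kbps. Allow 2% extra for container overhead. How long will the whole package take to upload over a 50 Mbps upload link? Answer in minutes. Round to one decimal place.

23.1 minutes

Audio total: 248 + 512 = 760 kbps = 0.760 Mbps.
tutorial video: 5.040 Mbps × 2160 s × 1.02 = 11104.1 Mb
podcast episode with video: 5.060 Mbps × 5760 s × 1.02 = 29728.5 Mb
documentary: 11.390 Mbps × 2460 s × 1.02 = 28579.8 Mb
Total: 69412.4 Mb = 8676.6 MB.
At 50 Mbps: 69412.4 / 50 = 1388 s ≈ 23.1 minutes.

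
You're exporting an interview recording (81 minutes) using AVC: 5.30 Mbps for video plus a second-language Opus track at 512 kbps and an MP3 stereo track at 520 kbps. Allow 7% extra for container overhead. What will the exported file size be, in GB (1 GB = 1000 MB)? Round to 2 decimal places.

4.12 GB

81 min = 4860 s
Audio total: 512 + 520 = 1032 kbps = 1.032 Mbps.
Total bitrate: 5.30 + 1.032 = 6.332 Mbps.
Stream data: 6.332 Mbps × 4860 s = 30773.5 Mb.
With 7% container overhead: ×1.07.
32,928 Mb ÷ 8 = 4,116 MB → 4.116 GB.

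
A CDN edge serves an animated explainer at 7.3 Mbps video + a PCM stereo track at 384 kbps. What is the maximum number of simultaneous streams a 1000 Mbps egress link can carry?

Audio: 384 kbps = 0.384 Mbps.
Per-viewer media rate: 7.684 Mbps.
1000 Mbps = 1,000 Mbps; 1,000 / 7.684 = 130.14 → 130 viewers.

130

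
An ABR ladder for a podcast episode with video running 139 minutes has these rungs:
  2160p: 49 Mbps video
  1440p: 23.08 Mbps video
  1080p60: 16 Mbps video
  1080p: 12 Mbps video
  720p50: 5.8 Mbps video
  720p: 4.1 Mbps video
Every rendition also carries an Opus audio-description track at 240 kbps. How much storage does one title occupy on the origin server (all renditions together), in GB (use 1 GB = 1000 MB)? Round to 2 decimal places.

116.16 GB

139 min = 8340 s
Audio: 240 kbps = 0.240 Mbps.
Sum of rendition bitrates: (49+0.240) + (23.08+0.240) + (16+0.240) + (12+0.240) + (5.8+0.240) + (4.1+0.240) = 111.420 Mbps.
× 8340 s = 929,243 Mb = 116,155 MB = 116.2 GB.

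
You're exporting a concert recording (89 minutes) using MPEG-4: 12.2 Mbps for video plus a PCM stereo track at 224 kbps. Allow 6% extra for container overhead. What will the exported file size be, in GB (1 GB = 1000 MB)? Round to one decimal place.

89 min = 5340 s
Audio: 224 kbps = 0.224 Mbps.
Total bitrate: 12.2 + 0.224 = 12.424 Mbps.
Stream data: 12.424 Mbps × 5340 s = 66344.2 Mb.
With 6% container overhead: ×1.06.
70,325 Mb ÷ 8 = 8,791 MB → 8.791 GB.

8.8 GB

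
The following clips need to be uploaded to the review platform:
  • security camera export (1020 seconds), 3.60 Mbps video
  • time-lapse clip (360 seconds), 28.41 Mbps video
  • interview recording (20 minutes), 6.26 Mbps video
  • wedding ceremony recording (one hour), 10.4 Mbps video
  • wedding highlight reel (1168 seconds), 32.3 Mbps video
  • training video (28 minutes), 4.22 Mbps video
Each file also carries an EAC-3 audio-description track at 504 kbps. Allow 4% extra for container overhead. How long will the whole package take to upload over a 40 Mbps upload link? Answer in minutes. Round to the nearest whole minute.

Audio: 504 kbps = 0.504 Mbps.
security camera export: 4.104 Mbps × 1020 s × 1.04 = 4353.5 Mb
time-lapse clip: 28.914 Mbps × 360 s × 1.04 = 10825.4 Mb
interview recording: 6.764 Mbps × 1200 s × 1.04 = 8441.5 Mb
wedding ceremony recording: 10.904 Mbps × 3600 s × 1.04 = 40824.6 Mb
wedding highlight reel: 32.804 Mbps × 1168 s × 1.04 = 39847.7 Mb
training video: 4.724 Mbps × 1680 s × 1.04 = 8253.8 Mb
Total: 112546.4 Mb = 14068.3 MB.
At 40 Mbps: 112546.4 / 40 = 2814 s ≈ 46.9 minutes.

47 minutes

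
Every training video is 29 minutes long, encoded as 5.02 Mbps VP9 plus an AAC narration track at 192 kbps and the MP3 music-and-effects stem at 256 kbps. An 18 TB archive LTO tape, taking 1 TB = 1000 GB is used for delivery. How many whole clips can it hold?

15135

29 min = 1740 s
Audio total: 192 + 256 = 448 kbps = 0.448 Mbps.
Total bitrate: 5.468 Mbps.
Per item: 5.468 Mbps × 1740 s = 9,514 Mb = 1,189 MB.
Capacity: 18 TB = 144,000,000 Mb; 15135.08 items → 15135 complete.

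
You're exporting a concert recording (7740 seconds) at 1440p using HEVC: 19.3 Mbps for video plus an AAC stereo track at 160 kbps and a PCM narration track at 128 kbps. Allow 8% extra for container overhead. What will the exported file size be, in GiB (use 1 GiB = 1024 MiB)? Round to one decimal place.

19.1 GiB

Audio total: 160 + 128 = 288 kbps = 0.288 Mbps.
Total bitrate: 19.3 + 0.288 = 19.588 Mbps.
Stream data: 19.588 Mbps × 7740 s = 151611.1 Mb.
With 8% container overhead: ×1.08.
163,740 Mb = 20,467,501,200 bytes ÷ 1,073,741,824 = 19.06 GiB.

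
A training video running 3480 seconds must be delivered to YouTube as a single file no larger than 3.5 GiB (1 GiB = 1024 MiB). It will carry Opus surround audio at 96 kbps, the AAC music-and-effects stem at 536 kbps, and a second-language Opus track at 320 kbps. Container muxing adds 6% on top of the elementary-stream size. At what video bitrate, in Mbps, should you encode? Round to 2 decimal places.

7.20 Mbps

Budget: 3.5 GiB = 30064.8 Mb.
Stream payload after overhead: 30064.8 / 1.06 = 28363.0 Mb.
Total bitrate budget: 28363.0 Mb / 3480 s = 8.150 Mbps.
Audio total: 96 + 536 + 320 = 952 kbps = 0.952 Mbps.
Video: 8.150 − 0.952 = 7.198 Mbps.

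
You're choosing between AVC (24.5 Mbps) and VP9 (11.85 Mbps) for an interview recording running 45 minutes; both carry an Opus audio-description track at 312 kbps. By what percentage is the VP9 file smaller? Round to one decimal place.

51.0%

45 min = 2700 s
Audio: 312 kbps = 0.312 Mbps.
AVC: 24.812 Mbps × 2700 s = 66992.4 Mb = 7.799 GiB.
VP9: 12.162 Mbps × 2700 s = 32837.4 Mb = 3.823 GiB.
Reduction: (1 − 3.823/7.799) × 100 = 50.98%.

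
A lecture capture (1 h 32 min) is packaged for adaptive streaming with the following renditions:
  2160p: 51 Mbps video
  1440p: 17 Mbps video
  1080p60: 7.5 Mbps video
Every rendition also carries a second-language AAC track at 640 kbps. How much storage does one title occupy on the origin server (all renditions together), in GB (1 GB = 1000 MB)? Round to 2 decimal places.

1 h 32 min = 92 min = 5520 s
Audio: 640 kbps = 0.640 Mbps.
Sum of rendition bitrates: (51+0.640) + (17+0.640) + (7.5+0.640) = 77.420 Mbps.
× 5520 s = 427,358 Mb = 53,420 MB = 53.42 GB.

53.42 GB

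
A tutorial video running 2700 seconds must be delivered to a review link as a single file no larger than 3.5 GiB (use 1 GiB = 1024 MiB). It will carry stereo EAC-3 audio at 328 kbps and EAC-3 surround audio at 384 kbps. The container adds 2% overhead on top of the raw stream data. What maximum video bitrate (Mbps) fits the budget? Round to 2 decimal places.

10.20 Mbps

Budget: 3.5 GiB = 30064.8 Mb.
Stream payload after overhead: 30064.8 / 1.02 = 29475.3 Mb.
Total bitrate budget: 29475.3 Mb / 2700 s = 10.917 Mbps.
Audio total: 328 + 384 = 712 kbps = 0.712 Mbps.
Video: 10.917 − 0.712 = 10.205 Mbps.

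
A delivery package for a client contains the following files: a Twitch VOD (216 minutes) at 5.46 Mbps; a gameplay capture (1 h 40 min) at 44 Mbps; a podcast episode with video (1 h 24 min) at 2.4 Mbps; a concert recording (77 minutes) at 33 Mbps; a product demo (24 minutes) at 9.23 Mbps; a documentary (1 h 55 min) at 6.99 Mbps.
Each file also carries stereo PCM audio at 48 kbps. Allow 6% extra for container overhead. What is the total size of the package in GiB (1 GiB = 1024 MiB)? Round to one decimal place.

Audio: 48 kbps = 0.048 Mbps.
Twitch VOD: 5.508 Mbps × 12960 s × 1.06 = 75666.7 Mb
gameplay capture: 44.048 Mbps × 6000 s × 1.06 = 280145.3 Mb
podcast episode with video: 2.448 Mbps × 5040 s × 1.06 = 13078.2 Mb
concert recording: 33.048 Mbps × 4620 s × 1.06 = 161842.7 Mb
product demo: 9.278 Mbps × 1440 s × 1.06 = 14161.9 Mb
documentary: 7.038 Mbps × 6900 s × 1.06 = 51475.9 Mb
Total: 596370.7 Mb = 74546.3 MB.
= 69.43 GiB.

69.4 GiB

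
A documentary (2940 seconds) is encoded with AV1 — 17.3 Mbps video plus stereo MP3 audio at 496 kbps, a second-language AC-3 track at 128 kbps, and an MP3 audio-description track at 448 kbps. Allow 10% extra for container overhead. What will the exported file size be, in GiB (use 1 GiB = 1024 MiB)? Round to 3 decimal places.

6.917 GiB

Audio total: 496 + 128 + 448 = 1072 kbps = 1.072 Mbps.
Total bitrate: 17.3 + 1.072 = 18.372 Mbps.
Stream data: 18.372 Mbps × 2940 s = 54013.7 Mb.
With 10% container overhead: ×1.10.
59,415 Mb = 7,426,881,000 bytes ÷ 1,073,741,824 = 6.917 GiB.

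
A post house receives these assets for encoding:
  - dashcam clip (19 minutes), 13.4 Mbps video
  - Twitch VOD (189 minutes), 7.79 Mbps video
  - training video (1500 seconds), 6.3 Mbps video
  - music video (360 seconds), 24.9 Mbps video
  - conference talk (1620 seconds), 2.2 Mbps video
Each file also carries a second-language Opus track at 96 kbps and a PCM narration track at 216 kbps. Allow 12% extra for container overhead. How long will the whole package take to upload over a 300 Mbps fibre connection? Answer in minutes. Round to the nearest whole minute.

8 minutes

Audio total: 96 + 216 = 312 kbps = 0.312 Mbps.
dashcam clip: 13.712 Mbps × 1140 s × 1.12 = 17507.5 Mb
Twitch VOD: 8.102 Mbps × 11340 s × 1.12 = 102901.9 Mb
training video: 6.612 Mbps × 1500 s × 1.12 = 11108.2 Mb
music video: 25.212 Mbps × 360 s × 1.12 = 10165.5 Mb
conference talk: 2.512 Mbps × 1620 s × 1.12 = 4557.8 Mb
Total: 146240.8 Mb = 18280.1 MB.
At 300 Mbps: 146240.8 / 300 = 487 s ≈ 8.12 minutes.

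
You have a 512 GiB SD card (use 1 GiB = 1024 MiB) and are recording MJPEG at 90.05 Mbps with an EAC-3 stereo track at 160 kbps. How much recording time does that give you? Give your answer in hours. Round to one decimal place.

Audio: 160 kbps = 0.160 Mbps.
Total bitrate: 90.05 + 0.160 = 90.210 Mbps.
Capacity: 512 GiB = 4,398,047 Mb.
Recording time: 4,398,047 / 90.210 = 48,753 s ≈ 13.5 hours.

13.5 hours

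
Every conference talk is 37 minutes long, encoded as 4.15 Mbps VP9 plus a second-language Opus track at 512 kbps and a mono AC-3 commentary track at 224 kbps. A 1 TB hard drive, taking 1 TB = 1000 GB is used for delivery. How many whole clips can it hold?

737

37 min = 2220 s
Audio total: 512 + 224 = 736 kbps = 0.736 Mbps.
Total bitrate: 4.886 Mbps.
Per item: 4.886 Mbps × 2220 s = 10,847 Mb = 1,356 MB.
Capacity: 1 TB = 8,000,000 Mb; 737.54 items → 737 complete.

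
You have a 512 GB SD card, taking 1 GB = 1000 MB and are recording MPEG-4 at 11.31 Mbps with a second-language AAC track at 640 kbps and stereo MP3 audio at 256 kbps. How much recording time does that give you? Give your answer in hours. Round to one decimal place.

Audio total: 640 + 256 = 896 kbps = 0.896 Mbps.
Total bitrate: 11.31 + 0.896 = 12.206 Mbps.
Capacity: 512 GB = 4,096,000 Mb.
Recording time: 4,096,000 / 12.206 = 335,573 s ≈ 93.2 hours.

93.2 hours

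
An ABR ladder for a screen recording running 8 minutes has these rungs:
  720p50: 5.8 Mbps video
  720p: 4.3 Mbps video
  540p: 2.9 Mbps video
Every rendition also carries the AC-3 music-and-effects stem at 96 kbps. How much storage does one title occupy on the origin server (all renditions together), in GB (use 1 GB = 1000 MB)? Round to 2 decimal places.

0.80 GB

8 min = 480 s
Audio: 96 kbps = 0.096 Mbps.
Sum of rendition bitrates: (5.8+0.096) + (4.3+0.096) + (2.9+0.096) = 13.288 Mbps.
× 480 s = 6,378 Mb = 797.3 MB = 0.7973 GB.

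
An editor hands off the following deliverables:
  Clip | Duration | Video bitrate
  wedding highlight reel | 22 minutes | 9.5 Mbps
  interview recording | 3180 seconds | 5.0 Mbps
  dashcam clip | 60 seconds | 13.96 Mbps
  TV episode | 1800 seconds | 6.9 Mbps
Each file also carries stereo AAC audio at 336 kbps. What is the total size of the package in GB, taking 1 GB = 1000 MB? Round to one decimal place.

Audio: 336 kbps = 0.336 Mbps.
wedding highlight reel: 9.836 Mbps × 1320 s = 12983.5 Mb
interview recording: 5.336 Mbps × 3180 s = 16968.5 Mb
dashcam clip: 14.296 Mbps × 60 s = 857.8 Mb
TV episode: 7.236 Mbps × 1800 s = 13024.8 Mb
Total: 43834.6 Mb = 5479.3 MB.
= 5.479 GB.

5.5 GB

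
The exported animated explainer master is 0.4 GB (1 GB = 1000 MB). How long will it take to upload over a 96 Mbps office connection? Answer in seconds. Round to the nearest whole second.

33 seconds

File: 0.4 GB = 3200.0 Mb.
At 96 Mbps: 3200.0 / 96 = 33.3 s ≈ 33.3 seconds.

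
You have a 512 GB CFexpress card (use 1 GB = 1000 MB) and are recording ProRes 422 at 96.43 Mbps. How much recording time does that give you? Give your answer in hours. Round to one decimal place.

11.8 hours

Capacity: 512 GB = 4,096,000 Mb.
Recording time: 4,096,000 / 96.430 = 42,476 s ≈ 11.8 hours.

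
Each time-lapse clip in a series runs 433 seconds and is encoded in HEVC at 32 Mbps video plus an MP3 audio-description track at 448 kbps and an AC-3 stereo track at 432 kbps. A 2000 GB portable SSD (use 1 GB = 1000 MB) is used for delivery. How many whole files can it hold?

Audio total: 448 + 432 = 880 kbps = 0.880 Mbps.
Total bitrate: 32.880 Mbps.
Per item: 32.880 Mbps × 433 s = 14,237 Mb = 1,780 MB.
Capacity: 2000 GB = 16,000,000 Mb; 1123.83 items → 1123 complete.

1123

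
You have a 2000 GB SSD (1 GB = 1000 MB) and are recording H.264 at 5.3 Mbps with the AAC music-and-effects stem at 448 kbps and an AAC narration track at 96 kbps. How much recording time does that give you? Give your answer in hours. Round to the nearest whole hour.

761 hours

Audio total: 448 + 96 = 544 kbps = 0.544 Mbps.
Total bitrate: 5.3 + 0.544 = 5.844 Mbps.
Capacity: 2000 GB = 16,000,000 Mb.
Recording time: 16,000,000 / 5.844 = 2,737,851 s ≈ 761 hours.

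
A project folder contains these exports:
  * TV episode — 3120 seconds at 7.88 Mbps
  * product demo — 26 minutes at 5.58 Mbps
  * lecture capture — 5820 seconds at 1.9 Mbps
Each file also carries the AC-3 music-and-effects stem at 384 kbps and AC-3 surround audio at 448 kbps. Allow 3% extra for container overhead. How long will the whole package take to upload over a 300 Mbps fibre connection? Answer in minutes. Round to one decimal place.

3.0 minutes

Audio total: 384 + 448 = 832 kbps = 0.832 Mbps.
TV episode: 8.712 Mbps × 3120 s × 1.03 = 27996.9 Mb
product demo: 6.412 Mbps × 1560 s × 1.03 = 10302.8 Mb
lecture capture: 2.732 Mbps × 5820 s × 1.03 = 16377.2 Mb
Total: 54676.9 Mb = 6834.6 MB.
At 300 Mbps: 54676.9 / 300 = 182 s ≈ 3.04 minutes.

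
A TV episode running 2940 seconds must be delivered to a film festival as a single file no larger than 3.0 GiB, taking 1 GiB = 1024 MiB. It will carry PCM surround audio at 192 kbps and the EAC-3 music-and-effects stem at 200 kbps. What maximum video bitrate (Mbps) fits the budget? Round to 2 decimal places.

8.37 Mbps

Budget: 3.0 GiB = 25769.8 Mb.
Total bitrate budget: 25769.8 Mb / 2940 s = 8.765 Mbps.
Audio total: 192 + 200 = 392 kbps = 0.392 Mbps.
Video: 8.765 − 0.392 = 8.373 Mbps.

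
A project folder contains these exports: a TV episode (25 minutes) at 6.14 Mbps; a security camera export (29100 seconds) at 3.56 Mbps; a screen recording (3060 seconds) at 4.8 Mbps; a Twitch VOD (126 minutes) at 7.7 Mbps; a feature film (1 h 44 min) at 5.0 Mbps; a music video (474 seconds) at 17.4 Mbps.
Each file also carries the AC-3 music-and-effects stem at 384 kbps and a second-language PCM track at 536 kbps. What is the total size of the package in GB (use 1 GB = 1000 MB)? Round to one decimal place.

Audio total: 384 + 536 = 920 kbps = 0.920 Mbps.
TV episode: 7.060 Mbps × 1500 s = 10590.0 Mb
security camera export: 4.480 Mbps × 29100 s = 130368.0 Mb
screen recording: 5.720 Mbps × 3060 s = 17503.2 Mb
Twitch VOD: 8.620 Mbps × 7560 s = 65167.2 Mb
feature film: 5.920 Mbps × 6240 s = 36940.8 Mb
music video: 18.320 Mbps × 474 s = 8683.7 Mb
Total: 269252.9 Mb = 33656.6 MB.
= 33.66 GB.

33.7 GB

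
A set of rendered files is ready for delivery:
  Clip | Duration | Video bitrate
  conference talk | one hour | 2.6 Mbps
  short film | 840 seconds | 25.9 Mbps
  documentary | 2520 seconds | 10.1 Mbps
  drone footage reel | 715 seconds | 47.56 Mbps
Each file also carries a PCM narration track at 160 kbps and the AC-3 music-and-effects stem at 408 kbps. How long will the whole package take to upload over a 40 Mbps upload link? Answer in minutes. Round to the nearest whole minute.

Audio total: 160 + 408 = 568 kbps = 0.568 Mbps.
conference talk: 3.168 Mbps × 3600 s = 11404.8 Mb
short film: 26.468 Mbps × 840 s = 22233.1 Mb
documentary: 10.668 Mbps × 2520 s = 26883.4 Mb
drone footage reel: 48.128 Mbps × 715 s = 34411.5 Mb
Total: 94932.8 Mb = 11866.6 MB.
At 40 Mbps: 94932.8 / 40 = 2373 s ≈ 39.6 minutes.

40 minutes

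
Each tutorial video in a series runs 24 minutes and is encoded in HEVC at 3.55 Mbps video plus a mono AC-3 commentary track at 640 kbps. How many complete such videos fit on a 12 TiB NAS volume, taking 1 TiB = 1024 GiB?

24 min = 1440 s
Audio: 640 kbps = 0.640 Mbps.
Total bitrate: 4.190 Mbps.
Per item: 4.190 Mbps × 1440 s = 6,034 Mb = 754.2 MB.
Capacity: 12 TiB = 105,553,116 Mb; 17494.22 items → 17494 complete.

17494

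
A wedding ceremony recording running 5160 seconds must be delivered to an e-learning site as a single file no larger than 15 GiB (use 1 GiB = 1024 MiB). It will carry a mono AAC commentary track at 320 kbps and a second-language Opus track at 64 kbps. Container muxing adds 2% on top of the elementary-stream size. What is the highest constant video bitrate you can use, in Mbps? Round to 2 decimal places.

Budget: 15 GiB = 128849.0 Mb.
Stream payload after overhead: 128849.0 / 1.02 = 126322.6 Mb.
Total bitrate budget: 126322.6 Mb / 5160 s = 24.481 Mbps.
Audio total: 320 + 64 = 384 kbps = 0.384 Mbps.
Video: 24.481 − 0.384 = 24.097 Mbps.

24.10 Mbps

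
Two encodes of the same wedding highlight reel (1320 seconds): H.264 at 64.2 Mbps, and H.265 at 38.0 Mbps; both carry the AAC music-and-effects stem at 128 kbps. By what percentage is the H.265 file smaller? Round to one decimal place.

Audio: 128 kbps = 0.128 Mbps.
H.264: 64.328 Mbps × 1320 s = 84913.0 Mb = 10.614 GB.
H.265: 38.128 Mbps × 1320 s = 50329.0 Mb = 6.291 GB.
Reduction: (1 − 6.291/10.614) × 100 = 40.73%.

40.7%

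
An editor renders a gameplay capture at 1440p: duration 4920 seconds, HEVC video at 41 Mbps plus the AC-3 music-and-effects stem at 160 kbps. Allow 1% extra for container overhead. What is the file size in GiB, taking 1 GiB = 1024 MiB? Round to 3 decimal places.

Audio: 160 kbps = 0.160 Mbps.
Total bitrate: 41 + 0.160 = 41.160 Mbps.
Stream data: 41.160 Mbps × 4920 s = 202507.2 Mb.
With 1% container overhead: ×1.01.
204,532 Mb = 25,566,534,000 bytes ÷ 1,073,741,824 = 23.81 GiB.

23.811 GiB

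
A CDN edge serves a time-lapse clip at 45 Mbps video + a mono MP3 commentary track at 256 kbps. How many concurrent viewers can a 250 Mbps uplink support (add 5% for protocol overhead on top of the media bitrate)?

Audio: 256 kbps = 0.256 Mbps.
Per-viewer media rate: 45.256 Mbps.
On the wire with 5% overhead: 47.519 Mbps.
250 Mbps = 250.0 Mbps; 250.0 / 47.519 = 5.26 → 5 viewers.

5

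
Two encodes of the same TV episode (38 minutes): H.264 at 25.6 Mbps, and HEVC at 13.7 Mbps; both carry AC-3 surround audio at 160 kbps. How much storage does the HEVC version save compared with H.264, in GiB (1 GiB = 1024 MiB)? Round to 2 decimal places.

3.16 GiB

38 min = 2280 s
Audio: 160 kbps = 0.160 Mbps.
H.264: 25.760 Mbps × 2280 s = 58732.8 Mb = 6.837 GiB.
HEVC: 13.860 Mbps × 2280 s = 31600.8 Mb = 3.679 GiB.
Saving: 6.837 − 3.679 = 3.159 GiB.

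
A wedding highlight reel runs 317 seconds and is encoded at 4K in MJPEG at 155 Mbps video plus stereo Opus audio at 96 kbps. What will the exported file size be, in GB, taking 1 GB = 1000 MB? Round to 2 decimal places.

Audio: 96 kbps = 0.096 Mbps.
Total bitrate: 155 + 0.096 = 155.096 Mbps.
Stream data: 155.096 Mbps × 317 s = 49165.4 Mb.
49,165 Mb ÷ 8 = 6,146 MB → 6.146 GB.

6.15 GB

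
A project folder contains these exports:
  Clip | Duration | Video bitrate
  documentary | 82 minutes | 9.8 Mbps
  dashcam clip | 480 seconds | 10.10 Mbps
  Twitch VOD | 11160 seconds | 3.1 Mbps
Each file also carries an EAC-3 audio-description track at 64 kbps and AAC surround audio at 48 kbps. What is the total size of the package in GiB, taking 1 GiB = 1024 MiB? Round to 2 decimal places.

Audio total: 64 + 48 = 112 kbps = 0.112 Mbps.
documentary: 9.912 Mbps × 4920 s = 48767.0 Mb
dashcam clip: 10.212 Mbps × 480 s = 4901.8 Mb
Twitch VOD: 3.212 Mbps × 11160 s = 35845.9 Mb
Total: 89514.7 Mb = 11189.3 MB.
= 10.42 GiB.

10.42 GiB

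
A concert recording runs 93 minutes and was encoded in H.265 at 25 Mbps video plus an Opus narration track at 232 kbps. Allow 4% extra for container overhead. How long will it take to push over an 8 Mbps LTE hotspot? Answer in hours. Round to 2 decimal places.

93 min = 5580 s
Audio: 232 kbps = 0.232 Mbps.
Total bitrate: 25.232 Mbps.
File: 25.232 Mbps × 5580 s = 140794.6 Mb.
With 4% container overhead: ×1.04. → 146426.3 Mb.
At 8 Mbps: 146426.3 / 8 = 18303.3 s ≈ 5.08 hours.

5.08 hours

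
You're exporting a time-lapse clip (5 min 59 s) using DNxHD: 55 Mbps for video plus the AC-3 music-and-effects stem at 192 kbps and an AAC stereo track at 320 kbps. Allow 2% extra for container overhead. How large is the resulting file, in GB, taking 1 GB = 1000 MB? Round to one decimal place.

2.5 GB

5 min 59 s = 359 s
Audio total: 192 + 320 = 512 kbps = 0.512 Mbps.
Total bitrate: 55 + 0.512 = 55.512 Mbps.
Stream data: 55.512 Mbps × 359 s = 19928.8 Mb.
With 2% container overhead: ×1.02.
20,327 Mb ÷ 8 = 2,541 MB → 2.541 GB.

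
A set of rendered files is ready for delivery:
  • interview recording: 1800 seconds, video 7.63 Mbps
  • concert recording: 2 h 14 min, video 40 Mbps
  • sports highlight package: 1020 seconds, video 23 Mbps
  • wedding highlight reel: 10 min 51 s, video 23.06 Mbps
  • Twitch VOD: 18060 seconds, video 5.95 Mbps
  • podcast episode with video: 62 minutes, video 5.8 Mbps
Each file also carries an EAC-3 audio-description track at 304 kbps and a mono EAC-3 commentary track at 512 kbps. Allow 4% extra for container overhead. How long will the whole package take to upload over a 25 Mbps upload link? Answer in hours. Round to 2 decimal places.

6.12 hours

Audio total: 304 + 512 = 816 kbps = 0.816 Mbps.
interview recording: 8.446 Mbps × 1800 s × 1.04 = 15810.9 Mb
concert recording: 40.816 Mbps × 8040 s × 1.04 = 341287.1 Mb
sports highlight package: 23.816 Mbps × 1020 s × 1.04 = 25264.0 Mb
wedding highlight reel: 23.876 Mbps × 651 s × 1.04 = 16165.0 Mb
Twitch VOD: 6.766 Mbps × 18060 s × 1.04 = 127081.7 Mb
podcast episode with video: 6.616 Mbps × 3720 s × 1.04 = 25596.0 Mb
Total: 551204.7 Mb = 68900.6 MB.
At 25 Mbps: 551204.7 / 25 = 22048 s ≈ 6.12 hours.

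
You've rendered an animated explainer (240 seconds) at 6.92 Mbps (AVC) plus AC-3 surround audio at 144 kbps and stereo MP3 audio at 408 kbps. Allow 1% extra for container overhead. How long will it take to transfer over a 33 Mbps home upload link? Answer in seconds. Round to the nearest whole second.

55 seconds

Audio total: 144 + 408 = 552 kbps = 0.552 Mbps.
Total bitrate: 7.472 Mbps.
File: 7.472 Mbps × 240 s = 1793.3 Mb.
With 1% container overhead: ×1.01. → 1811.2 Mb.
At 33 Mbps: 1811.2 / 33 = 54.9 s ≈ 54.9 seconds.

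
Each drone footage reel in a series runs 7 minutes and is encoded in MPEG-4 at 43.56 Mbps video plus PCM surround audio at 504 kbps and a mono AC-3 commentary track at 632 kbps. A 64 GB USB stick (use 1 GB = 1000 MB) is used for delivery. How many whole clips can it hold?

27

7 min = 420 s
Audio total: 504 + 632 = 1136 kbps = 1.136 Mbps.
Total bitrate: 44.696 Mbps.
Per item: 44.696 Mbps × 420 s = 18,772 Mb = 2,347 MB.
Capacity: 64 GB = 512,000 Mb; 27.27 items → 27 complete.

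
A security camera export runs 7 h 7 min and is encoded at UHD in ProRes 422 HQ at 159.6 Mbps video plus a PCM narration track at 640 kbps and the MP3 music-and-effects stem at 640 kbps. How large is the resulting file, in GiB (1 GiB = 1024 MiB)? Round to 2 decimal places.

7 h 7 min = 427 min = 25620 s
Audio total: 640 + 640 = 1280 kbps = 1.280 Mbps.
Total bitrate: 159.6 + 1.280 = 160.880 Mbps.
Stream data: 160.880 Mbps × 25620 s = 4121745.6 Mb.
4,121,746 Mb = 515,218,200,000 bytes ÷ 1,073,741,824 = 479.8 GiB.

479.83 GiB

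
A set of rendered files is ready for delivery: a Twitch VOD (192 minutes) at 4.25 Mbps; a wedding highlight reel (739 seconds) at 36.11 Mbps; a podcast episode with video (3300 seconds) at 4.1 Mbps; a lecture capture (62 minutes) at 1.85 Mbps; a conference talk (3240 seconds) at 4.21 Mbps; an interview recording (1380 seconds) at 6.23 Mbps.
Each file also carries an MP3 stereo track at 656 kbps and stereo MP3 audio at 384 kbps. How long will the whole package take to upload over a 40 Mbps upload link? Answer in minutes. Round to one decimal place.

Audio total: 656 + 384 = 1040 kbps = 1.040 Mbps.
Twitch VOD: 5.290 Mbps × 11520 s = 60940.8 Mb
wedding highlight reel: 37.150 Mbps × 739 s = 27453.8 Mb
podcast episode with video: 5.140 Mbps × 3300 s = 16962.0 Mb
lecture capture: 2.890 Mbps × 3720 s = 10750.8 Mb
conference talk: 5.250 Mbps × 3240 s = 17010.0 Mb
interview recording: 7.270 Mbps × 1380 s = 10032.6 Mb
Total: 143150.0 Mb = 17893.8 MB.
At 40 Mbps: 143150.0 / 40 = 3579 s ≈ 59.6 minutes.

59.6 minutes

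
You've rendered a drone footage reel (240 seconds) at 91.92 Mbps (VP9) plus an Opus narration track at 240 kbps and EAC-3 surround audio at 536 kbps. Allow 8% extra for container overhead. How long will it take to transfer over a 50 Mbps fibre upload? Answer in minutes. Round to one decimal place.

Audio total: 240 + 536 = 776 kbps = 0.776 Mbps.
Total bitrate: 92.696 Mbps.
File: 92.696 Mbps × 240 s = 22247.0 Mb.
With 8% container overhead: ×1.08. → 24026.8 Mb.
At 50 Mbps: 24026.8 / 50 = 480.5 s ≈ 8.01 minutes.

8.0 minutes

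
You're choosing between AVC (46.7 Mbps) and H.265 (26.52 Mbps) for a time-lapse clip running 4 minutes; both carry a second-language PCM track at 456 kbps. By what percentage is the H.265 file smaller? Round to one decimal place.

4 min = 240 s
Audio: 456 kbps = 0.456 Mbps.
AVC: 47.156 Mbps × 240 s = 11317.4 Mb = 1.415 GB.
H.265: 26.976 Mbps × 240 s = 6474.2 Mb = 0.809 GB.
Reduction: (1 − 0.809/1.415) × 100 = 42.79%.

42.8%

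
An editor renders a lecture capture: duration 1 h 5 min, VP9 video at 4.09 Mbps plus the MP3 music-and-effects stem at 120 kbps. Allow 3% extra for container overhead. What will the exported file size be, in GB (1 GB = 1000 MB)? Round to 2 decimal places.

2.11 GB

1 h 5 min = 65 min = 3900 s
Audio: 120 kbps = 0.120 Mbps.
Total bitrate: 4.09 + 0.120 = 4.210 Mbps.
Stream data: 4.210 Mbps × 3900 s = 16419.0 Mb.
With 3% container overhead: ×1.03.
16,912 Mb ÷ 8 = 2,114 MB → 2.114 GB.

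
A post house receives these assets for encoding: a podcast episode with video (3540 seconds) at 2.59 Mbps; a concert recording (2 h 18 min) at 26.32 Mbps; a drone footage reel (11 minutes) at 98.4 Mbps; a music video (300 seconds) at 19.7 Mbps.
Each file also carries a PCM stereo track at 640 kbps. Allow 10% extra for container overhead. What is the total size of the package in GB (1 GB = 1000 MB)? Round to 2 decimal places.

Audio: 640 kbps = 0.640 Mbps.
podcast episode with video: 3.230 Mbps × 3540 s × 1.10 = 12577.6 Mb
concert recording: 26.960 Mbps × 8280 s × 1.10 = 245551.7 Mb
drone footage reel: 99.040 Mbps × 660 s × 1.10 = 71903.0 Mb
music video: 20.340 Mbps × 300 s × 1.10 = 6712.2 Mb
Total: 336744.5 Mb = 42093.1 MB.
= 42.09 GB.

42.09 GB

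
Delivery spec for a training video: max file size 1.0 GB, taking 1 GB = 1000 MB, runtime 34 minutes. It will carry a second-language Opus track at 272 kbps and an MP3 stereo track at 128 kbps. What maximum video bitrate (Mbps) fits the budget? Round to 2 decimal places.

3.52 Mbps

Budget: 1.0 GB = 8000.0 Mb.
34 min = 2040 s
Total bitrate budget: 8000.0 Mb / 2040 s = 3.922 Mbps.
Audio total: 272 + 128 = 400 kbps = 0.400 Mbps.
Video: 3.922 − 0.400 = 3.522 Mbps.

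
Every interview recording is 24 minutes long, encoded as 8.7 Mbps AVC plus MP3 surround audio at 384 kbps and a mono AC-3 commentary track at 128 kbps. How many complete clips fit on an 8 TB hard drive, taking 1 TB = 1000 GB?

24 min = 1440 s
Audio total: 384 + 128 = 512 kbps = 0.512 Mbps.
Total bitrate: 9.212 Mbps.
Per item: 9.212 Mbps × 1440 s = 13,265 Mb = 1,658 MB.
Capacity: 8 TB = 64,000,000 Mb; 4824.62 items → 4824 complete.

4824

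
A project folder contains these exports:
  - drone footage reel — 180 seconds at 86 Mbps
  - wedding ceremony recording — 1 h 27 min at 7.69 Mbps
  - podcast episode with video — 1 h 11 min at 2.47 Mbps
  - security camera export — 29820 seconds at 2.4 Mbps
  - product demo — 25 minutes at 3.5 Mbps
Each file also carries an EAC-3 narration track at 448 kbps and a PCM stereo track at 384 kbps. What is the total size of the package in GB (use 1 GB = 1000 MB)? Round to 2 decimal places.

22.13 GB

Audio total: 448 + 384 = 832 kbps = 0.832 Mbps.
drone footage reel: 86.832 Mbps × 180 s = 15629.8 Mb
wedding ceremony recording: 8.522 Mbps × 5220 s = 44484.8 Mb
podcast episode with video: 3.302 Mbps × 4260 s = 14066.5 Mb
security camera export: 3.232 Mbps × 29820 s = 96378.2 Mb
product demo: 4.332 Mbps × 1500 s = 6498.0 Mb
Total: 177057.4 Mb = 22132.2 MB.
= 22.13 GB.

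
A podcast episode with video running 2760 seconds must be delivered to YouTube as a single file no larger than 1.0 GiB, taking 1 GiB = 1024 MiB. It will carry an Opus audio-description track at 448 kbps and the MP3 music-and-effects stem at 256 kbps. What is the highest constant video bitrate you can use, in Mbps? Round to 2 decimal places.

Budget: 1.0 GiB = 8589.9 Mb.
Total bitrate budget: 8589.9 Mb / 2760 s = 3.112 Mbps.
Audio total: 448 + 256 = 704 kbps = 0.704 Mbps.
Video: 3.112 − 0.704 = 2.408 Mbps.

2.41 Mbps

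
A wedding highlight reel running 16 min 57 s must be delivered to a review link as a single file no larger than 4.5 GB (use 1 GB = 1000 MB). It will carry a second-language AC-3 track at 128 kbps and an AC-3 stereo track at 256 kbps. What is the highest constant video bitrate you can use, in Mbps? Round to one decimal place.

Budget: 4.5 GB = 36000.0 Mb.
16 min 57 s = 1017 s
Total bitrate budget: 36000.0 Mb / 1017 s = 35.398 Mbps.
Audio total: 128 + 256 = 384 kbps = 0.384 Mbps.
Video: 35.398 − 0.384 = 35.014 Mbps.

35.0 Mbps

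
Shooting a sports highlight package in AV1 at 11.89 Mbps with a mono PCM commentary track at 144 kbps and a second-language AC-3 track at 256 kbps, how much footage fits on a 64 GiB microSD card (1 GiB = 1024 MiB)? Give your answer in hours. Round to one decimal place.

Audio total: 144 + 256 = 400 kbps = 0.400 Mbps.
Total bitrate: 11.89 + 0.400 = 12.290 Mbps.
Capacity: 64 GiB = 549,756 Mb.
Recording time: 549,756 / 12.290 = 44,732 s ≈ 12.4 hours.

12.4 hours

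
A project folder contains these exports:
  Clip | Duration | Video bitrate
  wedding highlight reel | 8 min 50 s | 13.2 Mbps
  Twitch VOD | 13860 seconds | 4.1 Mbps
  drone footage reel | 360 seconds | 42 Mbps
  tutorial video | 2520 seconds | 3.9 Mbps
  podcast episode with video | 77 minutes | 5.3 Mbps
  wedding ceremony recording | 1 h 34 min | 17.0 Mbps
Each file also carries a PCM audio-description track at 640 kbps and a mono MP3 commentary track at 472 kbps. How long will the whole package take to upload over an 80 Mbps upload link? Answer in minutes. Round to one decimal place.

Audio total: 640 + 472 = 1112 kbps = 1.112 Mbps.
wedding highlight reel: 14.312 Mbps × 530 s = 7585.4 Mb
Twitch VOD: 5.212 Mbps × 13860 s = 72238.3 Mb
drone footage reel: 43.112 Mbps × 360 s = 15520.3 Mb
tutorial video: 5.012 Mbps × 2520 s = 12630.2 Mb
podcast episode with video: 6.412 Mbps × 4620 s = 29623.4 Mb
wedding ceremony recording: 18.112 Mbps × 5640 s = 102151.7 Mb
Total: 239749.4 Mb = 29968.7 MB.
At 80 Mbps: 239749.4 / 80 = 2997 s ≈ 49.9 minutes.

49.9 minutes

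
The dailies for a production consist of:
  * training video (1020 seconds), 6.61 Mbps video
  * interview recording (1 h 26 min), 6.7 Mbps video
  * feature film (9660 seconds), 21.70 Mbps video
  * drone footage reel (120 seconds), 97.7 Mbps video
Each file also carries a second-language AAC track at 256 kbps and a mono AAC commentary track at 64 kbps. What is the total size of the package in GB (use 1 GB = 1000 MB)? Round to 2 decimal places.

Audio total: 256 + 64 = 320 kbps = 0.320 Mbps.
training video: 6.930 Mbps × 1020 s = 7068.6 Mb
interview recording: 7.020 Mbps × 5160 s = 36223.2 Mb
feature film: 22.020 Mbps × 9660 s = 212713.2 Mb
drone footage reel: 98.020 Mbps × 120 s = 11762.4 Mb
Total: 267767.4 Mb = 33470.9 MB.
= 33.47 GB.

33.47 GB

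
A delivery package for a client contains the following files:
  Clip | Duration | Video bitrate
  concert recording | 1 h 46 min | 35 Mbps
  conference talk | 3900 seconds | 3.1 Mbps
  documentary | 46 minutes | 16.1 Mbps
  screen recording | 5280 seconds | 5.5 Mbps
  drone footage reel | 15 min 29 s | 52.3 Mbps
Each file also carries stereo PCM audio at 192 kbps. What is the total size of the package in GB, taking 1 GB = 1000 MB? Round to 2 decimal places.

Audio: 192 kbps = 0.192 Mbps.
concert recording: 35.192 Mbps × 6360 s = 223821.1 Mb
conference talk: 3.292 Mbps × 3900 s = 12838.8 Mb
documentary: 16.292 Mbps × 2760 s = 44965.9 Mb
screen recording: 5.692 Mbps × 5280 s = 30053.8 Mb
drone footage reel: 52.492 Mbps × 929 s = 48765.1 Mb
Total: 360444.7 Mb = 45055.6 MB.
= 45.06 GB.

45.06 GB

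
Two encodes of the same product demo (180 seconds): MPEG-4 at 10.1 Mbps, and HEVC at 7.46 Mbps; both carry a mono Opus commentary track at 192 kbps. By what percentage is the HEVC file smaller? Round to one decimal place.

Audio: 192 kbps = 0.192 Mbps.
MPEG-4: 10.292 Mbps × 180 s = 1852.6 Mb = 231.570 MB.
HEVC: 7.652 Mbps × 180 s = 1377.4 Mb = 172.170 MB.
Reduction: (1 − 172.170/231.570) × 100 = 25.65%.

25.7%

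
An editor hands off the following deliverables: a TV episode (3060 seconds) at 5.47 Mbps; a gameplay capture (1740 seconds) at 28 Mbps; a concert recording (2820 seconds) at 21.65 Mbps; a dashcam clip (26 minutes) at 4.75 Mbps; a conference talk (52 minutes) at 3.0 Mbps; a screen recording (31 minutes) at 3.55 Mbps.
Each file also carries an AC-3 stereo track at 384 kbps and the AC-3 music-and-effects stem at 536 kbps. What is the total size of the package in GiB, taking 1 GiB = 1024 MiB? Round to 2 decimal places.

Audio total: 384 + 536 = 920 kbps = 0.920 Mbps.
TV episode: 6.390 Mbps × 3060 s = 19553.4 Mb
gameplay capture: 28.920 Mbps × 1740 s = 50320.8 Mb
concert recording: 22.570 Mbps × 2820 s = 63647.4 Mb
dashcam clip: 5.670 Mbps × 1560 s = 8845.2 Mb
conference talk: 3.920 Mbps × 3120 s = 12230.4 Mb
screen recording: 4.470 Mbps × 1860 s = 8314.2 Mb
Total: 162911.4 Mb = 20363.9 MB.
= 18.97 GiB.

18.97 GiB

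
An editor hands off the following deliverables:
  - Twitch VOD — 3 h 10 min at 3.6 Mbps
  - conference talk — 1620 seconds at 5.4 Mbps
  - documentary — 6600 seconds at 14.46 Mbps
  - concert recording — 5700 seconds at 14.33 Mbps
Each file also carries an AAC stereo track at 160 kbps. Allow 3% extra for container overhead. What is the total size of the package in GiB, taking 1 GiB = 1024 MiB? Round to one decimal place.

27.7 GiB

Audio: 160 kbps = 0.160 Mbps.
Twitch VOD: 3.760 Mbps × 11400 s × 1.03 = 44149.9 Mb
conference talk: 5.560 Mbps × 1620 s × 1.03 = 9277.4 Mb
documentary: 14.620 Mbps × 6600 s × 1.03 = 99386.8 Mb
concert recording: 14.490 Mbps × 5700 s × 1.03 = 85070.8 Mb
Total: 237884.9 Mb = 29735.6 MB.
= 27.69 GiB.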